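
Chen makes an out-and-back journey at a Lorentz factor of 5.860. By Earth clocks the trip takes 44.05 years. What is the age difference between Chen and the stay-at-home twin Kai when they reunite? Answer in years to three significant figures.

γ = 5.860
Chen's elapsed proper time: τ = 44.05/5.860 = 7.517 years.
Age gap = Δt − τ = 44.05 − 7.517 years.

Δt − τ = 36.5 years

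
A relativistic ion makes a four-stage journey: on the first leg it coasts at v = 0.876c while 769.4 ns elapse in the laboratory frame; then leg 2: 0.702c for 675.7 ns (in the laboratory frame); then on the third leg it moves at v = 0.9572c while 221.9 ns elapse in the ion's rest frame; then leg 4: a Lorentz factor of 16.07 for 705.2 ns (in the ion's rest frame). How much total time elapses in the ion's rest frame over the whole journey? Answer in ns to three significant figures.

Leg 1: γ = 1/√(1 − 0.876²) = 1/√0.2326 = 2.073; τ_1 = 769.4/2.073 = 371.1 ns.
Leg 2: γ = 1/√(1 − 0.702²) = 1/√0.5072 = 1.404; τ_2 = 675.7/1.404 = 481.2 ns.
Leg 3: 221.9 ns is already measured in the ion's rest frame.
Leg 4: 705.2 ns is already measured in the ion's rest frame.
Total: 371.1 + 481.2 + 221.9 + 705.2 ns.

τ = 1780 ns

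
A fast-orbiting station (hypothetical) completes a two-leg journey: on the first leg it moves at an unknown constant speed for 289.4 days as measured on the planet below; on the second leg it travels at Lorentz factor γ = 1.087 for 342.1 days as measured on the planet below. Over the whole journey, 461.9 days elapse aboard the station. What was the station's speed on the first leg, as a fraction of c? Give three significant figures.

Leg 1: speed unknown; τ_1 = 289.4/γ_1.
Leg 2: γ = 1.087; τ_2 = 342.1/1.087 = 314.7 days.
Total proper time: τ_1 + 314.7 = 461.9, so τ_1 = 461.9 − 314.7 = 147.2 days.
γ_1 = 289.4/147.2 = 1.966; β = √(1 − 1/γ²) = √0.7414.

β = 0.861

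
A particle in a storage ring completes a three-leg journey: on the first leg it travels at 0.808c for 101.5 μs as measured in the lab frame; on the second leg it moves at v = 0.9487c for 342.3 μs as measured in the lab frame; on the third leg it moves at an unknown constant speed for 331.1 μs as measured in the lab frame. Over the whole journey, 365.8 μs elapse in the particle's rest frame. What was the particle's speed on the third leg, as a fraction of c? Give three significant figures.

Leg 1: γ = 1/√(1 − 0.808²) = 1/√0.3471 = 1.697; τ_1 = 101.5/1.697 = 59.80 μs.
Leg 2: γ = 1/√(1 − 0.9487²) = 1/√0.09997 = 3.163; τ_2 = 342.3/3.163 = 108.2 μs.
Leg 3: speed unknown; τ_3 = 331.1/γ_3.
Total proper time: 59.80 + 108.2 + τ_3 = 365.8, so τ_3 = 365.8 − 168.0 = 197.8 μs.
γ_3 = 331.1/197.8 = 1.674; β = √(1 − 1/γ²) = √0.6432.

β = 0.802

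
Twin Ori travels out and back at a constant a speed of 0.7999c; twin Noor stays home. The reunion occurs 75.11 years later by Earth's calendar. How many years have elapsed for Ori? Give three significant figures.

γ = 1/√(1 − 0.7999²) = 1/√0.3602 = 1.666
Ori's clock measures proper time along the trip: τ = Δt/γ = 75.11/1.666 years.

τ = 45.1 years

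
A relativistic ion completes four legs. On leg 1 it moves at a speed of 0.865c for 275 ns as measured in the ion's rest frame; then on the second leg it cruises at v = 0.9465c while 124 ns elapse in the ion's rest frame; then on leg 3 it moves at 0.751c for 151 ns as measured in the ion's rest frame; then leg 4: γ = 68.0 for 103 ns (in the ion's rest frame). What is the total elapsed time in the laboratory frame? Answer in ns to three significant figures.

Leg 1: γ = 1/√(1 − 0.865²) = 1/√0.2518 = 1.993; Δt_1 = 1.993 × 275 = 548.1 ns.
Leg 2: γ = 1/√(1 − 0.9465²) = 1/√0.1041 = 3.099; Δt_2 = 3.099 × 124 = 384.3 ns.
Leg 3: γ = 1/√(1 − 0.751²) = 1/√0.4360 = 1.514; Δt_3 = 1.514 × 151 = 228.7 ns.
Leg 4: γ = 68.0; Δt_4 = 68.00 × 103 = 7004 ns.
Total: 548.1 + 384.3 + 228.7 + 7004 ns.

Δt = 8160 ns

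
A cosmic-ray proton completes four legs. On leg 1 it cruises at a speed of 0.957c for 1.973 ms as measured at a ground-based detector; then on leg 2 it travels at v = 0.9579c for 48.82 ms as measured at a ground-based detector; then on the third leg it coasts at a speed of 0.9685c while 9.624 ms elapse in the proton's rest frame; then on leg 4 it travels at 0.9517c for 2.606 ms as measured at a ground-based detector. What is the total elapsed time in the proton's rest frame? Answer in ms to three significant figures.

Leg 1: γ = 1/√(1 − 0.957²) = 1/√0.08415 = 3.447; τ_1 = 1.973/3.447 = 0.5723 ms.
Leg 2: γ = 1/√(1 − 0.9579²) = 1/√0.08243 = 3.483; τ_2 = 48.82/3.483 = 14.02 ms.
Leg 3: 9.624 ms is already measured in the proton's rest frame.
Leg 4: γ = 1/√(1 − 0.9517²) = 1/√0.09427 = 3.257; τ_4 = 2.606/3.257 = 0.8001 ms.
Total: 0.5723 + 14.02 + 9.624 + 0.8001 ms.

τ = 25.0 ms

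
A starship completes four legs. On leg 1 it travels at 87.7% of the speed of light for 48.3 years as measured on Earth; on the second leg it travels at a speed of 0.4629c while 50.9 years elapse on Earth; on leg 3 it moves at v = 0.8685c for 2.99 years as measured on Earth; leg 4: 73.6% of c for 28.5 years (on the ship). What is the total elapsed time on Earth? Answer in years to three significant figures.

Leg 1: 48.3 years is already measured on Earth.
Leg 2: 50.9 years is already measured on Earth.
Leg 3: 2.99 years is already measured on Earth.
Leg 4: β = 0.736; γ = 1/√(1 − 0.736²) = 1/√0.4583 = 1.477; Δt_4 = 1.477 × 28.5 = 42.10 years.
Total: 48.30 + 50.90 + 2.990 + 42.10 years.

Δt = 144 years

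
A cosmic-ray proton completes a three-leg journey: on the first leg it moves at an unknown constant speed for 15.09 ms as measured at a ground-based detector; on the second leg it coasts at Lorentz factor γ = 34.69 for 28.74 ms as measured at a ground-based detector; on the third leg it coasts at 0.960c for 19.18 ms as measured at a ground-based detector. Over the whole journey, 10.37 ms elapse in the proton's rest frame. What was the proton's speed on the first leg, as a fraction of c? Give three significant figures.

β = 0.961

Leg 1: speed unknown; τ_1 = 15.09/γ_1.
Leg 2: γ = 34.69; τ_2 = 28.74/34.69 = 0.8285 ms.
Leg 3: γ = 1/√(1 − 0.960²) = 25/7 ≈ 3.571; τ_3 = 19.18/3.571 = 5.370 ms.
Total proper time: τ_1 + 0.8285 + 5.370 = 10.37, so τ_1 = 10.37 − 6.199 = 4.171 ms.
γ_1 = 15.09/4.171 = 3.618; β = √(1 − 1/γ²) = √0.9236.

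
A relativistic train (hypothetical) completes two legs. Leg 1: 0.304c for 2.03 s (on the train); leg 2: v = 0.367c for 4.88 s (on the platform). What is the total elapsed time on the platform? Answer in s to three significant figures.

Δt = 7.01 s

Leg 1: γ = 1/√(1 − 0.304²) = 1/√0.9076 = 1.050; Δt_1 = 1.050 × 2.03 = 2.131 s.
Leg 2: 4.88 s is already measured on the platform.
Total: 2.131 + 4.880 s.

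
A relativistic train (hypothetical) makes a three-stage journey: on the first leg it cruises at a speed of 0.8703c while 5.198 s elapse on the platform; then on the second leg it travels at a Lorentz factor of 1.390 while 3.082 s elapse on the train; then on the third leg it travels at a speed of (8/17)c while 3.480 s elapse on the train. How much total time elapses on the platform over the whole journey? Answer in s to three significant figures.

Δt = 13.4 s

Leg 1: 5.198 s is already measured on the platform.
Leg 2: γ = 1.390; Δt_2 = 1.390 × 3.082 = 4.284 s.
Leg 3: γ = 1/√(1 − (8/17)²) = 17/15 ≈ 1.133; Δt_3 = 1.133 × 3.480 = 3.944 s.
Total: 5.198 + 4.284 + 3.944 s.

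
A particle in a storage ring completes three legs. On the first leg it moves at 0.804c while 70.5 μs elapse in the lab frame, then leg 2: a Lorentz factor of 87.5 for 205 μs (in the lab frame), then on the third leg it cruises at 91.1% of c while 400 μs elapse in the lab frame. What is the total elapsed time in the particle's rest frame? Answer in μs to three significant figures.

τ = 209 μs

Leg 1: γ = 1/√(1 − 0.804²) = 1/√0.3536 = 1.682; τ_1 = 70.5/1.682 = 41.92 μs.
Leg 2: γ = 87.5; τ_2 = 205/87.50 = 2.343 μs.
Leg 3: β = 0.911; γ = 1/√(1 − 0.911²) = 1/√0.1701 = 2.425; τ_3 = 400/2.425 = 165.0 μs.
Total: 41.92 + 2.343 + 165.0 μs.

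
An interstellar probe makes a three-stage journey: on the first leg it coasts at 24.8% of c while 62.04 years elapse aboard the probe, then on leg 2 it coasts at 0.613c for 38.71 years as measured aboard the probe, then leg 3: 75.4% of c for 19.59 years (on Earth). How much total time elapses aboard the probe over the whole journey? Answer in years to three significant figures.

τ = 114 years

Leg 1: 62.04 years is already measured aboard the probe.
Leg 2: 38.71 years is already measured aboard the probe.
Leg 3: β = 0.754; γ = 1/√(1 − 0.754²) = 1/√0.4315 = 1.522; τ_3 = 19.59/1.522 = 12.87 years.
Total: 62.04 + 38.71 + 12.87 years.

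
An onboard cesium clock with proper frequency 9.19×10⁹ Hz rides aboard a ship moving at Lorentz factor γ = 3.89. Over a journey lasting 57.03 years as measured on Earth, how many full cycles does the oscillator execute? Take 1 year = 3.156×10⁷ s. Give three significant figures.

γ = 3.89
The oscillator's own cycle count is N = f × τ where τ is the proper time on the ship. τ = Δt/γ = 57.03/3.890 = 14.66 years = 4.627×10⁸ s.
N = 9.19×10⁹ × 4.627×10⁸ = 4.252×10¹⁸.

N = 4.25×10¹⁸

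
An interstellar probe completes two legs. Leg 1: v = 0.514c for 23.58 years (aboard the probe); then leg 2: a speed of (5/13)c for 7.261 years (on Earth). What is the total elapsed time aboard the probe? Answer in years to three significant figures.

τ = 30.3 years

Leg 1: 23.58 years is already measured aboard the probe.
Leg 2: γ = 1/√(1 − (5/13)²) = 13/12 ≈ 1.083; τ_2 = 7.261/1.083 = 6.702 years.
Total: 23.58 + 6.702 years.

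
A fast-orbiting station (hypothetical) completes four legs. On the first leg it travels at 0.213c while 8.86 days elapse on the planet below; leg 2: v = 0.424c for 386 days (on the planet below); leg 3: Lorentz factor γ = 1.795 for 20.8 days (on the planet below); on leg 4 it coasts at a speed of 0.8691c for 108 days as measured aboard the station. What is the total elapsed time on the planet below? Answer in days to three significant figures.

Δt = 634 days

Leg 1: 8.86 days is already measured on the planet below.
Leg 2: 386 days is already measured on the planet below.
Leg 3: 20.8 days is already measured on the planet below.
Leg 4: γ = 1/√(1 − 0.8691²) = 1/√0.2447 = 2.022; Δt_4 = 2.022 × 108 = 218.3 days.
Total: 8.860 + 386.0 + 20.80 + 218.3 days.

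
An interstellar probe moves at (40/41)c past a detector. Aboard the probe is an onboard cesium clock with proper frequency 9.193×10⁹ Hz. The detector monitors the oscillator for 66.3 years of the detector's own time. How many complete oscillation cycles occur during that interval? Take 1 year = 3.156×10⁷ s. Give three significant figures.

γ = 1/√(1 − (40/41)²) = 41/9 ≈ 4.556
During 66.3 years of lab time, the oscillator's proper time advances by τ = Δt/γ = 66.3/4.556 = 14.55 years = 4.593×10⁸ s.
N = f × τ = 9.193×10⁹ × 4.593×10⁸ = 4.222×10¹⁸.

N = 4.22×10¹⁸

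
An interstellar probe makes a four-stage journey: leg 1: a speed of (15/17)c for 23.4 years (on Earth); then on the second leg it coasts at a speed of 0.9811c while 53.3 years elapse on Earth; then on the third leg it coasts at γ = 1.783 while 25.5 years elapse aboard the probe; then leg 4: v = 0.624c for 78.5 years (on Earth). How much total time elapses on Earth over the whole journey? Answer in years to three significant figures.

Leg 1: 23.4 years is already measured on Earth.
Leg 2: 53.3 years is already measured on Earth.
Leg 3: γ = 1.783; Δt_3 = 1.783 × 25.5 = 45.47 years.
Leg 4: 78.5 years is already measured on Earth.
Total: 23.40 + 53.30 + 45.47 + 78.50 years.

Δt = 201 years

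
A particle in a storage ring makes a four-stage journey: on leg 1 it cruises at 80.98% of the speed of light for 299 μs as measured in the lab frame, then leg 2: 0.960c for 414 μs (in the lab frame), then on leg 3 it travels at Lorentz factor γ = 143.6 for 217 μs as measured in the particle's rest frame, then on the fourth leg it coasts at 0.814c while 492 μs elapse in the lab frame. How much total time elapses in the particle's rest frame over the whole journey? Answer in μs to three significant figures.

τ = 794 μs

Leg 1: β = 0.8098; γ = 1/√(1 − 0.8098²) = 1/√0.3442 = 1.704; τ_1 = 299/1.704 = 175.4 μs.
Leg 2: γ = 1/√(1 − 0.960²) = 25/7 ≈ 3.571; τ_2 = 414/3.571 = 115.9 μs.
Leg 3: 217 μs is already measured in the particle's rest frame.
Leg 4: γ = 1/√(1 − 0.814²) = 1/√0.3374 = 1.722; τ_4 = 492/1.722 = 285.8 μs.
Total: 175.4 + 115.9 + 217.0 + 285.8 μs.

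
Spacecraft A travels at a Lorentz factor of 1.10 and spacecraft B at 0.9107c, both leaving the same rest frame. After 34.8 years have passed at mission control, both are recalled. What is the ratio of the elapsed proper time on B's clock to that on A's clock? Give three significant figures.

A: γ = 1.10. B: γ = 1/√(1 − 0.9107²) = 1/√0.1706 = 2.421.
τ_A/τ_B = γ_B/γ_A = 2.421/1.100 = 2.201, so τ_B/τ_A = 0.4544.

τ_B/τ_A = 0.454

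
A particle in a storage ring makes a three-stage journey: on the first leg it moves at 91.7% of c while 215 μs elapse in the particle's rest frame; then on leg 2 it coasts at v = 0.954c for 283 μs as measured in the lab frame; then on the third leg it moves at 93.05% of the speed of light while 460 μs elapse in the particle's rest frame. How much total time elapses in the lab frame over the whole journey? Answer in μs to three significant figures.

Δt = 2080 μs

Leg 1: β = 0.917; γ = 1/√(1 − 0.917²) = 1/√0.1591 = 2.507; Δt_1 = 2.507 × 215 = 539.0 μs.
Leg 2: 283 μs is already measured in the lab frame.
Leg 3: β = 0.9305; γ = 1/√(1 − 0.9305²) = 1/√0.1342 = 2.730; Δt_3 = 2.730 × 460 = 1256 μs.
Total: 539.0 + 283.0 + 1256 μs.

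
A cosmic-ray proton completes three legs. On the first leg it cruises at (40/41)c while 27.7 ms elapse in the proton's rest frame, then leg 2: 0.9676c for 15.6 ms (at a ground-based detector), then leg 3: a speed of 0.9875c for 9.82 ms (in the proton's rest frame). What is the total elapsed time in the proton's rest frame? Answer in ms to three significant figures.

Leg 1: 27.7 ms is already measured in the proton's rest frame.
Leg 2: γ = 1/√(1 − 0.9676²) = 1/√0.06375 = 3.961; τ_2 = 15.6/3.961 = 3.939 ms.
Leg 3: 9.82 ms is already measured in the proton's rest frame.
Total: 27.70 + 3.939 + 9.820 ms.

τ = 41.5 ms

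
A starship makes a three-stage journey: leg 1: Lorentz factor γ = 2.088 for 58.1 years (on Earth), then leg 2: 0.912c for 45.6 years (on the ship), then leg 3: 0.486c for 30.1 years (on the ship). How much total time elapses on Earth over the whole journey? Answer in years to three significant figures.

Δt = 204 years

Leg 1: 58.1 years is already measured on Earth.
Leg 2: γ = 1/√(1 − 0.912²) = 1/√0.1683 = 2.438; Δt_2 = 2.438 × 45.6 = 111.2 years.
Leg 3: γ = 1/√(1 − 0.486²) = 1/√0.7638 = 1.144; Δt_3 = 1.144 × 30.1 = 34.44 years.
Total: 58.10 + 111.2 + 34.44 years.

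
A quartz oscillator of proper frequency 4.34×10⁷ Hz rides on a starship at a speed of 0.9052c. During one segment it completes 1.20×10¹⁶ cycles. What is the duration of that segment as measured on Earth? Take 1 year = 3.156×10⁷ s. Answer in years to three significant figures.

γ = 1/√(1 − 0.9052²) = 1/√0.1806 = 2.353
Proper time for N cycles: τ = N/f = 1.20×10¹⁶/(4.34×10⁷) = 2.765×10⁸ s = 8.761 years.
Lab-frame duration Δt = γτ = 2.353 × 8.761 = 20.61 years.

Δt = 20.6 years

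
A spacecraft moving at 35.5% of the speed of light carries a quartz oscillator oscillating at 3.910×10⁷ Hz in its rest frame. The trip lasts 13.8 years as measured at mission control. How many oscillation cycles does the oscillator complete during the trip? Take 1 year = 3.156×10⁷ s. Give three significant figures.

N = 1.59×10¹⁶

β = 0.355; γ = 1/√(1 − 0.355²) = 1/√0.8740 = 1.070
The oscillator's own cycle count is N = f × τ where τ is the proper time aboard the spacecraft. τ = Δt/γ = 13.8/1.070 = 12.90 years = 4.072×10⁸ s.
N = 3.910×10⁷ × 4.072×10⁸ = 1.592×10¹⁶.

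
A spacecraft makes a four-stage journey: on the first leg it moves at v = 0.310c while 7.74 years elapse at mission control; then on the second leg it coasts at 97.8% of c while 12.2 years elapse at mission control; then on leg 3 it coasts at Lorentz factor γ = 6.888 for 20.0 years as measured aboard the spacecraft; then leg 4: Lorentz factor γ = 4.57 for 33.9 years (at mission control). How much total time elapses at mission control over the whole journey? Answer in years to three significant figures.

Leg 1: 7.74 years is already measured at mission control.
Leg 2: 12.2 years is already measured at mission control.
Leg 3: γ = 6.888; Δt_3 = 6.888 × 20.0 = 137.8 years.
Leg 4: 33.9 years is already measured at mission control.
Total: 7.740 + 12.20 + 137.8 + 33.90 years.

Δt = 192 years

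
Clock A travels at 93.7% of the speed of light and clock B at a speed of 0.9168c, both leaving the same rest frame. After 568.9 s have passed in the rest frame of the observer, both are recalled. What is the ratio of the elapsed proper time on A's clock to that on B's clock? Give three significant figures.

τ_A/τ_B = 0.875

A: β = 0.937; γ = 1/√(1 − 0.937²) = 1/√0.1220 = 2.863. B: γ = 1/√(1 − 0.9168²) = 1/√0.1595 = 2.504.
τ_A/τ_B = γ_B/γ_A = 2.504/2.863 = 0.8748, so τ_A/τ_B = 0.8748.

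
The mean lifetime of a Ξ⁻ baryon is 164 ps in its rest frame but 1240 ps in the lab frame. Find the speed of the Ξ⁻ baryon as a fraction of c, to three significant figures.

γ = Δt/τ₀ = 1240/164 = 7.561
β = √(1 − 1/γ²) = √(1 − 0.01749) = √0.9825

v = 0.991c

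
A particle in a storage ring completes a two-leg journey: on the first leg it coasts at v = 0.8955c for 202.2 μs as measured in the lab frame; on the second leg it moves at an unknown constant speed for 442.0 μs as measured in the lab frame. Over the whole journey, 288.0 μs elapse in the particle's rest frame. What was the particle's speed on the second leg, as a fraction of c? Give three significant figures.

Leg 1: γ = 1/√(1 − 0.8955²) = 1/√0.1981 = 2.247; τ_1 = 202.2/2.247 = 89.99 μs.
Leg 2: speed unknown; τ_2 = 442.0/γ_2.
Total proper time: 89.99 + τ_2 = 288.0, so τ_2 = 288.0 − 89.99 = 198.0 μs.
γ_2 = 442.0/198.0 = 2.232; β = √(1 − 1/γ²) = √0.7993.

β = 0.894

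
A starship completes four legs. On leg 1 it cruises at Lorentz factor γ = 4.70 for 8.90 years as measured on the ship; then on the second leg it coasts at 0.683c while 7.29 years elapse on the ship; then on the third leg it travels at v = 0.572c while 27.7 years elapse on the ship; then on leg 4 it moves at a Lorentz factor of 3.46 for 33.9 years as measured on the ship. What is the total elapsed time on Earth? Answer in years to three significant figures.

Leg 1: γ = 4.70; Δt_1 = 4.700 × 8.90 = 41.83 years.
Leg 2: γ = 1/√(1 − 0.683²) = 1/√0.5335 = 1.369; Δt_2 = 1.369 × 7.29 = 9.981 years.
Leg 3: γ = 1/√(1 − 0.572²) = 1/√0.6728 = 1.219; Δt_3 = 1.219 × 27.7 = 33.77 years.
Leg 4: γ = 3.46; Δt_4 = 3.460 × 33.9 = 117.3 years.
Total: 41.83 + 9.981 + 33.77 + 117.3 years.

Δt = 203 years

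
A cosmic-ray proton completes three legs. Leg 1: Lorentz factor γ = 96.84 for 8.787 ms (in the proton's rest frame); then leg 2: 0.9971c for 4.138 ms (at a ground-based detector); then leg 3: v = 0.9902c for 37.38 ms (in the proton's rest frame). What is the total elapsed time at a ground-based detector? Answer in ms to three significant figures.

Leg 1: γ = 96.84; Δt_1 = 96.84 × 8.787 = 850.9 ms.
Leg 2: 4.138 ms is already measured at a ground-based detector.
Leg 3: γ = 1/√(1 − 0.9902²) = 1/√0.01950 = 7.160; Δt_3 = 7.160 × 37.38 = 267.7 ms.
Total: 850.9 + 4.138 + 267.7 ms.

Δt = 1120 ms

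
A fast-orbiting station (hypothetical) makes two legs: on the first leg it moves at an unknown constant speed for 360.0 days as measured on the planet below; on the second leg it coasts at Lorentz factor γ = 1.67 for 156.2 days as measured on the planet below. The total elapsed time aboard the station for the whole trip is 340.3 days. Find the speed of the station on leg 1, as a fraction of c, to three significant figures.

β = 0.728

Leg 1: speed unknown; τ_1 = 360.0/γ_1.
Leg 2: γ = 1.67; τ_2 = 156.2/1.670 = 93.53 days.
Total proper time: τ_1 + 93.53 = 340.3, so τ_1 = 340.3 − 93.53 = 246.8 days.
γ_1 = 360.0/246.8 = 1.459; β = √(1 − 1/γ²) = √0.5301.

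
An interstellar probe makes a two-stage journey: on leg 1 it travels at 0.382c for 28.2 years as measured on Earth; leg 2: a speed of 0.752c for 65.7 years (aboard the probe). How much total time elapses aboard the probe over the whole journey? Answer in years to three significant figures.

τ = 91.8 years

Leg 1: γ = 1/√(1 − 0.382²) = 1/√0.8541 = 1.082; τ_1 = 28.2/1.082 = 26.06 years.
Leg 2: 65.7 years is already measured aboard the probe.
Total: 26.06 + 65.70 years.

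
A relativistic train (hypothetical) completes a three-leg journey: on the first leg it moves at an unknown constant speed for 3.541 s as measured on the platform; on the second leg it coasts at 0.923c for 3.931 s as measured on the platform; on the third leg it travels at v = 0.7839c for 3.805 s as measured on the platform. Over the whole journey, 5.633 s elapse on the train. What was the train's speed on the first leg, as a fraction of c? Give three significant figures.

β = 0.868

Leg 1: speed unknown; τ_1 = 3.541/γ_1.
Leg 2: γ = 1/√(1 − 0.923²) = 1/√0.1481 = 2.599; τ_2 = 3.931/2.599 = 1.513 s.
Leg 3: γ = 1/√(1 − 0.7839²) = 1/√0.3855 = 1.611; τ_3 = 3.805/1.611 = 2.362 s.
Total proper time: τ_1 + 1.513 + 2.362 = 5.633, so τ_1 = 5.633 − 3.875 = 1.758 s.
γ_1 = 3.541/1.758 = 2.014; β = √(1 − 1/γ²) = √0.7536.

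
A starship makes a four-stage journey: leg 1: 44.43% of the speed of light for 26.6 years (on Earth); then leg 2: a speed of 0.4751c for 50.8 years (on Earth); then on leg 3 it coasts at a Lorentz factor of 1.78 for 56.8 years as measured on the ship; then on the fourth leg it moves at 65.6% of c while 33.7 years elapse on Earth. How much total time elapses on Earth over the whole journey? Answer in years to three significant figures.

Leg 1: 26.6 years is already measured on Earth.
Leg 2: 50.8 years is already measured on Earth.
Leg 3: γ = 1.78; Δt_3 = 1.780 × 56.8 = 101.1 years.
Leg 4: 33.7 years is already measured on Earth.
Total: 26.60 + 50.80 + 101.1 + 33.70 years.

Δt = 212 years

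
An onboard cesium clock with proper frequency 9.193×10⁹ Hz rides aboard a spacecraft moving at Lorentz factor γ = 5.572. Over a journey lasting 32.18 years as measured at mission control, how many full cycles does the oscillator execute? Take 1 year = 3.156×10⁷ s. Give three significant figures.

N = 1.68×10¹⁸

γ = 5.572
The oscillator's own cycle count is N = f × τ where τ is the proper time aboard the spacecraft. τ = Δt/γ = 32.18/5.572 = 5.775 years = 1.823×10⁸ s.
N = 9.193×10⁹ × 1.823×10⁸ = 1.676×10¹⁸.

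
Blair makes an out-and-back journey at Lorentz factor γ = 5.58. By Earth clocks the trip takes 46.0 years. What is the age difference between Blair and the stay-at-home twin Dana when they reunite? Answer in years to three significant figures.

γ = 5.58
Blair's elapsed proper time: τ = 46.0/5.580 = 8.244 years.
Age gap = Δt − τ = 46.0 − 8.244 years.

Δt − τ = 37.8 years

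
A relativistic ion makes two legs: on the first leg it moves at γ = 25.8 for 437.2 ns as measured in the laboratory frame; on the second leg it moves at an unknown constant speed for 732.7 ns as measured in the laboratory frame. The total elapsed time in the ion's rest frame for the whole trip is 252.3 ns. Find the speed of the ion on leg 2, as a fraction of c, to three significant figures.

β = 0.947

Leg 1: γ = 25.8; τ_1 = 437.2/25.80 = 16.95 ns.
Leg 2: speed unknown; τ_2 = 732.7/γ_2.
Total proper time: 16.95 + τ_2 = 252.3, so τ_2 = 252.3 − 16.95 = 235.4 ns.
γ_2 = 732.7/235.4 = 3.113; β = √(1 − 1/γ²) = √0.8968.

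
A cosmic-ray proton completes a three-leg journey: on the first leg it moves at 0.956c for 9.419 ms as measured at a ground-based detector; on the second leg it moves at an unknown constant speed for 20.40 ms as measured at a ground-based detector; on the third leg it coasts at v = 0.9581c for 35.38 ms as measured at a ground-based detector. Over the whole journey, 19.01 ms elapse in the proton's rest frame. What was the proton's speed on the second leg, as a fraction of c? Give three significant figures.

β = 0.954

Leg 1: γ = 1/√(1 − 0.956²) = 1/√0.08606 = 3.409; τ_1 = 9.419/3.409 = 2.763 ms.
Leg 2: speed unknown; τ_2 = 20.40/γ_2.
Leg 3: γ = 1/√(1 − 0.9581²) = 1/√0.08204 = 3.491; τ_3 = 35.38/3.491 = 10.13 ms.
Total proper time: 2.763 + τ_2 + 10.13 = 19.01, so τ_2 = 19.01 − 12.90 = 6.113 ms.
γ_2 = 20.40/6.113 = 3.337; β = √(1 − 1/γ²) = √0.9102.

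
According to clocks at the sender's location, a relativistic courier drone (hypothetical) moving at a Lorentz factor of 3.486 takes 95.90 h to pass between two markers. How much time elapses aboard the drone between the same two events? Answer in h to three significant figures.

γ = 3.486
The interval measured at the sender's location is the dilated one; the clock aboard the drone measures the proper time τ = Δt/γ = 95.90/3.486 h.

τ = 27.5 h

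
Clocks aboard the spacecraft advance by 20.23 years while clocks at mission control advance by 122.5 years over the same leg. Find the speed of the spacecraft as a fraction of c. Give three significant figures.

The proper time is measured aboard the spacecraft (both events occur at the spacecraft's location); Δt is measured at mission control. γ = Δt/τ = 122.5/20.23 = 6.055.
β = √(1 − 1/γ²) = √(1 − 0.02727) = √0.9727

v = 0.986c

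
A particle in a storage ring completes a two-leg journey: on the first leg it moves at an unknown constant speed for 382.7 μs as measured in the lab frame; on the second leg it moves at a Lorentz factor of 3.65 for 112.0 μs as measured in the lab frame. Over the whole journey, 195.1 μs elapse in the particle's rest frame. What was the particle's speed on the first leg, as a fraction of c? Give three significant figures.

Leg 1: speed unknown; τ_1 = 382.7/γ_1.
Leg 2: γ = 3.65; τ_2 = 112.0/3.650 = 30.68 μs.
Total proper time: τ_1 + 30.68 = 195.1, so τ_1 = 195.1 − 30.68 = 164.4 μs.
γ_1 = 382.7/164.4 = 2.328; β = √(1 − 1/γ²) = √0.8154.

β = 0.903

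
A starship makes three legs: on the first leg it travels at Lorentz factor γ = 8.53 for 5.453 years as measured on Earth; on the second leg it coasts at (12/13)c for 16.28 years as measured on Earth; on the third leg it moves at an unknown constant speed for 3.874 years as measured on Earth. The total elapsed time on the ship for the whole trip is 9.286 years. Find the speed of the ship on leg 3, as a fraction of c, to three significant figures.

β = 0.788

Leg 1: γ = 8.53; τ_1 = 5.453/8.530 = 0.6393 years.
Leg 2: γ = 1/√(1 − (12/13)²) = 13/5 = 2.600; τ_2 = 16.28/2.600 = 6.262 years.
Leg 3: speed unknown; τ_3 = 3.874/γ_3.
Total proper time: 0.6393 + 6.262 + τ_3 = 9.286, so τ_3 = 9.286 − 6.901 = 2.385 years.
γ_3 = 3.874/2.385 = 1.624; β = √(1 − 1/γ²) = √0.6209.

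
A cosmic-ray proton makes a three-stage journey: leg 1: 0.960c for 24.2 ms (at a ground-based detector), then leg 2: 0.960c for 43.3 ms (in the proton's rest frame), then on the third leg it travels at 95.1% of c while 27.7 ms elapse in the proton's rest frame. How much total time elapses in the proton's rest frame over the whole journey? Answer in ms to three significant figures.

Leg 1: γ = 1/√(1 − 0.960²) = 25/7 ≈ 3.571; τ_1 = 24.2/3.571 = 6.776 ms.
Leg 2: 43.3 ms is already measured in the proton's rest frame.
Leg 3: 27.7 ms is already measured in the proton's rest frame.
Total: 6.776 + 43.30 + 27.70 ms.

τ = 77.8 ms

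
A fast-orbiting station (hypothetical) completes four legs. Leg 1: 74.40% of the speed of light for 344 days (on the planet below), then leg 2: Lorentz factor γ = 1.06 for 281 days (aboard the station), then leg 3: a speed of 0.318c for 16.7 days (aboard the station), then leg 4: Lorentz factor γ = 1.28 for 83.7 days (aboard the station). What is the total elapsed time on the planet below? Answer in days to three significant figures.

Leg 1: 344 days is already measured on the planet below.
Leg 2: γ = 1.06; Δt_2 = 1.060 × 281 = 297.9 days.
Leg 3: γ = 1/√(1 − 0.318²) = 1/√0.8989 = 1.055; Δt_3 = 1.055 × 16.7 = 17.61 days.
Leg 4: γ = 1.28; Δt_4 = 1.280 × 83.7 = 107.1 days.
Total: 344.0 + 297.9 + 17.61 + 107.1 days.

Δt = 767 days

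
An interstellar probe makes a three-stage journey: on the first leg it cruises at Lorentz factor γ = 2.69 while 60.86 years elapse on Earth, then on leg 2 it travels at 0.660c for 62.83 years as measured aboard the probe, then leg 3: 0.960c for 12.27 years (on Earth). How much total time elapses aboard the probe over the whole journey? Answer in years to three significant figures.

τ = 88.9 years

Leg 1: γ = 2.69; τ_1 = 60.86/2.690 = 22.62 years.
Leg 2: 62.83 years is already measured aboard the probe.
Leg 3: γ = 1/√(1 − 0.960²) = 25/7 ≈ 3.571; τ_3 = 12.27/3.571 = 3.436 years.
Total: 22.62 + 62.83 + 3.436 years.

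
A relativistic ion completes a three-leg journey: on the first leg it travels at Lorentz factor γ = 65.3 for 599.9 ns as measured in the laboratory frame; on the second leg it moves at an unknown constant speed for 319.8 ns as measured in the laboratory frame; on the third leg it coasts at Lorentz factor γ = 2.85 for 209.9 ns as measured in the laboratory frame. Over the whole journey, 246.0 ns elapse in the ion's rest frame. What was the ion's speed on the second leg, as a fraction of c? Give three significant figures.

β = 0.860

Leg 1: γ = 65.3; τ_1 = 599.9/65.30 = 9.187 ns.
Leg 2: speed unknown; τ_2 = 319.8/γ_2.
Leg 3: γ = 2.85; τ_3 = 209.9/2.850 = 73.65 ns.
Total proper time: 9.187 + τ_2 + 73.65 = 246.0, so τ_2 = 246.0 − 82.84 = 163.2 ns.
γ_2 = 319.8/163.2 = 1.960; β = √(1 − 1/γ²) = √0.7397.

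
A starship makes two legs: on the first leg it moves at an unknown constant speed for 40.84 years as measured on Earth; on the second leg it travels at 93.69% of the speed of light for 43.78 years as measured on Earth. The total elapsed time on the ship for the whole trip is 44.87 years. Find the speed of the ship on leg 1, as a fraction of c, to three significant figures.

Leg 1: speed unknown; τ_1 = 40.84/γ_1.
Leg 2: β = 0.9369; γ = 1/√(1 − 0.9369²) = 1/√0.1222 = 2.860; τ_2 = 43.78/2.860 = 15.31 years.
Total proper time: τ_1 + 15.31 = 44.87, so τ_1 = 44.87 − 15.31 = 29.56 years.
γ_1 = 40.84/29.56 = 1.381; β = √(1 − 1/γ²) = √0.4759.

β = 0.690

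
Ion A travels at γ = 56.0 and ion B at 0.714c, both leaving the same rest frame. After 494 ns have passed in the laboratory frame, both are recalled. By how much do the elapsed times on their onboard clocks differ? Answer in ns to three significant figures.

|τ_A − τ_B| = 337 ns

A: γ = 56.0; τ_A = 494/56.00 = 8.821 ns.
B: γ = 1/√(1 − 0.714²) = 1/√0.4902 = 1.428; τ_B = 494/1.428 = 345.9 ns.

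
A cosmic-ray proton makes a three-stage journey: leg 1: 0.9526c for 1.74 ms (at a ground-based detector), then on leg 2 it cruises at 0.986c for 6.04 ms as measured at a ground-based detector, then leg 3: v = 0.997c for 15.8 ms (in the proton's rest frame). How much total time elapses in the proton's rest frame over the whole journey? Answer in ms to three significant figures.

Leg 1: γ = 1/√(1 − 0.9526²) = 1/√0.09255 = 3.287; τ_1 = 1.74/3.287 = 0.5294 ms.
Leg 2: γ = 1/√(1 − 0.986²) = 1/√0.02780 = 5.997; τ_2 = 6.04/5.997 = 1.007 ms.
Leg 3: 15.8 ms is already measured in the proton's rest frame.
Total: 0.5294 + 1.007 + 15.80 ms.

τ = 17.3 ms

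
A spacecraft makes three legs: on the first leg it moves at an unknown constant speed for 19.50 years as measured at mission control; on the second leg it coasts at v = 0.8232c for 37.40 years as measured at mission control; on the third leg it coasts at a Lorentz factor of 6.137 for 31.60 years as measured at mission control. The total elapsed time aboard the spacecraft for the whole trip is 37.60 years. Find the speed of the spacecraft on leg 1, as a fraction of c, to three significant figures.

β = 0.818

Leg 1: speed unknown; τ_1 = 19.50/γ_1.
Leg 2: γ = 1/√(1 − 0.8232²) = 1/√0.3223 = 1.761; τ_2 = 37.40/1.761 = 21.23 years.
Leg 3: γ = 6.137; τ_3 = 31.60/6.137 = 5.149 years.
Total proper time: τ_1 + 21.23 + 5.149 = 37.60, so τ_1 = 37.60 − 26.38 = 11.22 years.
γ_1 = 19.50/11.22 = 1.738; β = √(1 − 1/γ²) = √0.6691.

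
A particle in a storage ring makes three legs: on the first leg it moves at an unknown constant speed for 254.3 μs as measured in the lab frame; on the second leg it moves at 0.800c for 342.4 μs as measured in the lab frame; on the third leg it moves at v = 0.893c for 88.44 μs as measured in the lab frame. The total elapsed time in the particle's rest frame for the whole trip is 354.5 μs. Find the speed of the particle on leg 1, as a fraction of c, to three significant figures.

Leg 1: speed unknown; τ_1 = 254.3/γ_1.
Leg 2: γ = 1/√(1 − 0.800²) = 5/3 ≈ 1.667; τ_2 = 342.4/1.667 = 205.4 μs.
Leg 3: γ = 1/√(1 − 0.893²) = 1/√0.2026 = 2.222; τ_3 = 88.44/2.222 = 39.80 μs.
Total proper time: τ_1 + 205.4 + 39.80 = 354.5, so τ_1 = 354.5 − 245.2 = 109.3 μs.
γ_1 = 254.3/109.3 = 2.328; β = √(1 − 1/γ²) = √0.8154.

β = 0.903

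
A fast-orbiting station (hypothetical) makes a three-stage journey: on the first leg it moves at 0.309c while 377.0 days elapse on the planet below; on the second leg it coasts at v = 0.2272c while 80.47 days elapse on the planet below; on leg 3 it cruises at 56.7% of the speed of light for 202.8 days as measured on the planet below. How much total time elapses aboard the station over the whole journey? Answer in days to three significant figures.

τ = 604 days

Leg 1: γ = 1/√(1 − 0.309²) = 1/√0.9045 = 1.051; τ_1 = 377.0/1.051 = 358.6 days.
Leg 2: γ = 1/√(1 − 0.2272²) = 1/√0.9484 = 1.027; τ_2 = 80.47/1.027 = 78.37 days.
Leg 3: β = 0.567; γ = 1/√(1 − 0.567²) = 1/√0.6785 = 1.214; τ_3 = 202.8/1.214 = 167.0 days.
Total: 358.6 + 78.37 + 167.0 days.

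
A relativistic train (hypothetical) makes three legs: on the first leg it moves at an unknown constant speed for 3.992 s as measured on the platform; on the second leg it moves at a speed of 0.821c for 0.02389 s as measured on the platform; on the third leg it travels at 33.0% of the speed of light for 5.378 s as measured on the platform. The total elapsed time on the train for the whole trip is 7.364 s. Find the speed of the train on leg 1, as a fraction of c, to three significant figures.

Leg 1: speed unknown; τ_1 = 3.992/γ_1.
Leg 2: γ = 1/√(1 − 0.821²) = 1/√0.3260 = 1.752; τ_2 = 0.02389/1.752 = 0.01364 s.
Leg 3: β = 0.330; γ = 1/√(1 − 0.330²) = 1/√0.8911 = 1.059; τ_3 = 5.378/1.059 = 5.077 s.
Total proper time: τ_1 + 0.01364 + 5.077 = 7.364, so τ_1 = 7.364 − 5.090 = 2.274 s.
γ_1 = 3.992/2.274 = 1.756; β = √(1 − 1/γ²) = √0.6756.

β = 0.822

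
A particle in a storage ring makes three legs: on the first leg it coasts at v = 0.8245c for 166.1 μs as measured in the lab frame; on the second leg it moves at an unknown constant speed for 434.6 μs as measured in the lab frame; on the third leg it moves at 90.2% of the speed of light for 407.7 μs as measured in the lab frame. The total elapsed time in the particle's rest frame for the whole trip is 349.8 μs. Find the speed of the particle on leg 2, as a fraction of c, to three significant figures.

β = 0.983

Leg 1: γ = 1/√(1 − 0.8245²) = 1/√0.3202 = 1.767; τ_1 = 166.1/1.767 = 93.99 μs.
Leg 2: speed unknown; τ_2 = 434.6/γ_2.
Leg 3: β = 0.902; γ = 1/√(1 − 0.902²) = 1/√0.1864 = 2.316; τ_3 = 407.7/2.316 = 176.0 μs.
Total proper time: 93.99 + τ_2 + 176.0 = 349.8, so τ_2 = 349.8 − 270.0 = 79.79 μs.
γ_2 = 434.6/79.79 = 5.447; β = √(1 − 1/γ²) = √0.9663.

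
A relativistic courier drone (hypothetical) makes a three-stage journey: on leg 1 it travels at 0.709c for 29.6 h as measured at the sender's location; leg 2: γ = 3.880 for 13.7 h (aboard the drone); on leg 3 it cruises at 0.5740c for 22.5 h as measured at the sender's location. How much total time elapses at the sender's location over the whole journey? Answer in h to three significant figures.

Leg 1: 29.6 h is already measured at the sender's location.
Leg 2: γ = 3.880; Δt_2 = 3.880 × 13.7 = 53.16 h.
Leg 3: 22.5 h is already measured at the sender's location.
Total: 29.60 + 53.16 + 22.50 h.

Δt = 105 h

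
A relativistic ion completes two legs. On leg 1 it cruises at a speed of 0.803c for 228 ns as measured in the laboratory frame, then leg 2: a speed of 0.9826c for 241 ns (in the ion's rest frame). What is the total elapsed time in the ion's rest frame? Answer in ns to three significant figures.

τ = 377 ns

Leg 1: γ = 1/√(1 − 0.803²) = 1/√0.3552 = 1.678; τ_1 = 228/1.678 = 135.9 ns.
Leg 2: 241 ns is already measured in the ion's rest frame.
Total: 135.9 + 241.0 ns.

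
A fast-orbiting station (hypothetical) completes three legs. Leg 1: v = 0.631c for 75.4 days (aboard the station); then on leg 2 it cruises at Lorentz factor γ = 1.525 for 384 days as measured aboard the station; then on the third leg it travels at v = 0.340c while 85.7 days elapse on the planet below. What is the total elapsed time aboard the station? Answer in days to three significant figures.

Leg 1: 75.4 days is already measured aboard the station.
Leg 2: 384 days is already measured aboard the station.
Leg 3: γ = 1/√(1 − 0.340²) = 1/√0.8844 = 1.063; τ_3 = 85.7/1.063 = 80.59 days.
Total: 75.40 + 384.0 + 80.59 days.

τ = 540 days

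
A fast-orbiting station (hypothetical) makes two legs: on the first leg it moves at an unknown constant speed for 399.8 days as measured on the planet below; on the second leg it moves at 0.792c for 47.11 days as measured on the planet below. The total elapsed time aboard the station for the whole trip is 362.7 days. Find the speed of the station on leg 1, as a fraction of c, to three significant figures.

Leg 1: speed unknown; τ_1 = 399.8/γ_1.
Leg 2: γ = 1/√(1 − 0.792²) = 1/√0.3727 = 1.638; τ_2 = 47.11/1.638 = 28.76 days.
Total proper time: τ_1 + 28.76 = 362.7, so τ_1 = 362.7 − 28.76 = 333.9 days.
γ_1 = 399.8/333.9 = 1.197; β = √(1 − 1/γ²) = √0.3023.

β = 0.550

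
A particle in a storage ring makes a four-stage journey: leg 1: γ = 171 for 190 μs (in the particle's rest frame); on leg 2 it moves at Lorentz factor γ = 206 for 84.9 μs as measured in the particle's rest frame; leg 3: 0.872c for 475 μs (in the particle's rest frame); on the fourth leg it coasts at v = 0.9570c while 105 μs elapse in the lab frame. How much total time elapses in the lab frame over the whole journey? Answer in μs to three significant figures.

Leg 1: γ = 171; Δt_1 = 171.0 × 190 = 3.249×10⁴ μs.
Leg 2: γ = 206; Δt_2 = 206.0 × 84.9 = 1.749×10⁴ μs.
Leg 3: γ = 1/√(1 − 0.872²) = 1/√0.2396 = 2.043; Δt_3 = 2.043 × 475 = 970.4 μs.
Leg 4: 105 μs is already measured in the lab frame.
Total: 3.249×10⁴ + 1.749×10⁴ + 970.4 + 105.0 μs.

Δt = 5.11×10⁴ μs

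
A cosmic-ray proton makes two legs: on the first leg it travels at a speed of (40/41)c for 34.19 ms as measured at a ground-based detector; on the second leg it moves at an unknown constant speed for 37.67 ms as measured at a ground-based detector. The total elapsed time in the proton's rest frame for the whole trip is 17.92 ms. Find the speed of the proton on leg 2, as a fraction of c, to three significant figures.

Leg 1: γ = 1/√(1 − (40/41)²) = 41/9 ≈ 4.556; τ_1 = 34.19/4.556 = 7.505 ms.
Leg 2: speed unknown; τ_2 = 37.67/γ_2.
Total proper time: 7.505 + τ_2 = 17.92, so τ_2 = 17.92 − 7.505 = 10.41 ms.
γ_2 = 37.67/10.41 = 3.617; β = √(1 − 1/γ²) = √0.9236.

β = 0.961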